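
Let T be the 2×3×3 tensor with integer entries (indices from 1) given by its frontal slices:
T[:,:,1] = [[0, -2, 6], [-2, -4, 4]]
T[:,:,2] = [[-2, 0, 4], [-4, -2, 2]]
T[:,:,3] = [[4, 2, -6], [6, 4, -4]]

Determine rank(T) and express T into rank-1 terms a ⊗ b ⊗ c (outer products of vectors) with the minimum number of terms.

Lower bound: in the mode-2 unfolding of T (rows indexed by j, columns by (i,k)) the 3×3 minor on rows j ∈ {1, 2, 3}, columns (i,k) ∈ {(1,1), (1,2), (1,3)} is det [[0, -2, 4], [-2, 0, 2], [6, 4, -6]] = -32 ≠ 0, so that unfolding has rank ≥ 3 and hence rank(T) ≥ 3 (CP rank is at least every unfolding rank, though it can be larger).
Upper bound: T is a sum of 3 rank-1 terms, T = (1, 0) ⊗ (1, 1, 1) ⊗ (2, 2, -2) + (1, 1) ⊗ (1, 0, 0) ⊗ (2, -2, 2) + (1, 1) ⊗ (1, 1, -1) ⊗ (-4, -2, 4) (written with every a and b primitive with positive leading entry and the scale carried by c; CP decompositions are not unique, and this one is verified by expanding entrywise), so rank(T) ≤ 3.
These bounds meet, so rank(T) = 3.

rank(T) = 3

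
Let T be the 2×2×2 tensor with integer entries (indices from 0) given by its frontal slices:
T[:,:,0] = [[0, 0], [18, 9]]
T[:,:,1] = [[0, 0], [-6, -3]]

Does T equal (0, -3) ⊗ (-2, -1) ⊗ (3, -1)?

Yes

Reconstruct entrywise from the claimed factors. For example, T[1,0,0] = 18 and Σₗ aₗ[1]bₗ[0]cₗ[0] = (-3)·(-2)·(3) = 18; checking all 8 entries, every one matches. The claim holds.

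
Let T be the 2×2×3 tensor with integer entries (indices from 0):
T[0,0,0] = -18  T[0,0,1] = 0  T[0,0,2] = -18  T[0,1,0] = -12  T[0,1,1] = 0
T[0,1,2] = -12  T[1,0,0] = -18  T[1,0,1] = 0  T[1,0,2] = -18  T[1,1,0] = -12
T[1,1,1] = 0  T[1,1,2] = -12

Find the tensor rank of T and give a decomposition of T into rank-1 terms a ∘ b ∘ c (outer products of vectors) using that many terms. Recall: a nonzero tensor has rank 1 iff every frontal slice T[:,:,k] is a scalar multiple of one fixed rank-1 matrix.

Lower bound: T ≠ 0 (e.g. T[0,0,0] = -18), so rank(T) ≥ 1.
Upper bound: the mode-1 fibre T[:,0,0] = [-18, -18] gives a = [1, 1] (primitive direction); the mode-2 fibre T[0,:,0] = [-18, -12] gives b = [3, 2]; then c[k] = T[0,0,k] / (a[0]·b[0]) = [-18, 0, -18] / 3 = [-6, 0, -6].
Expanding [1, 1] ∘ [3, 2] ∘ [-6, 0, -6] reproduces all 12 entries of T, so T = [1, 1] ∘ [3, 2] ∘ [-6, 0, -6] and rank(T) ≤ 1.
These bounds meet, so rank(T) = 1.

rank(T) = 1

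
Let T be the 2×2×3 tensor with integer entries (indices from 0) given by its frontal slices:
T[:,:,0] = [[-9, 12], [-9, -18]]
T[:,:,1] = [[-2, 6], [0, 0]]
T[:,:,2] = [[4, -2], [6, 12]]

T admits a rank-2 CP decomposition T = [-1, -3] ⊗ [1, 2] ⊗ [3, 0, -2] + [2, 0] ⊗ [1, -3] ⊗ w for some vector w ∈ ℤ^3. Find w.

Subtract the known terms from T to get the rank-1 residual R = [2, 0] ⊗ [1, -3] ⊗ w, so R[i,j,k] = a[i]·b[j]·w[k]. Pick indices with nonzero a[0]·b[0] = (2)·(1) = 2. Only the fibre through (0,0,·) is needed: R[0,0,:] = T[0,0,:] − Σₗ aₗ[0]bₗ[0]cₗ = [-9, -2, 4] − (-1)·(1)·[3, 0, -2] = [-6, -2, 2]. Then w[k] = R[0,0,k] / 2 for each k, giving w = [-6, -2, 2] / 2 = [-3, -1, 1].

w = [-3, -1, 1]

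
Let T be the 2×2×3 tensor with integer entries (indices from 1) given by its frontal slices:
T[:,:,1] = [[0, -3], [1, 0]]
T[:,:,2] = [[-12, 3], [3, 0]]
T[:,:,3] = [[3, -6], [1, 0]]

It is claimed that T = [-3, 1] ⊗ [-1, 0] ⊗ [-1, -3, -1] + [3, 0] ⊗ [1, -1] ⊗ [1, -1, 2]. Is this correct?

Reconstruct entrywise from the claimed factors. For example, T[1,1,2] = -12 and Σₗ aₗ[1]bₗ[1]cₗ[2] = (-3)·(-1)·(-3) + (3)·(1)·(-1) = -12; checking all 12 entries, every one matches. The claim holds.

Yes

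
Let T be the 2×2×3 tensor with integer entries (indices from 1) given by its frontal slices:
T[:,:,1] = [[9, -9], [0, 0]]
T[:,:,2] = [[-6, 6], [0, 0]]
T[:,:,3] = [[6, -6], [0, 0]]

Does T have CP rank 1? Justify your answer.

Yes

The mode-1 fibre T[:,1,1] = [9, 0] gives a = [1, 0] (primitive direction); the mode-2 fibre T[1,:,1] = [9, -9] gives b = [1, -1]; then c[k] = T[1,1,k] / (a[1]·b[1]) = [9, -6, 6] / 1 = [9, -6, 6].
Expanding [1, 0] ⊗ [1, -1] ⊗ [9, -6, 6] reproduces all 12 entries of T, so T = [1, 0] ⊗ [1, -1] ⊗ [9, -6, 6] and rank(T) ≤ 1.
Equivalently every frontal slice T[:,:,k] is c[k] times the rank-1 matrix [1, 0] ⊗ [1, -1]. So T has rank 1 (it is nonzero).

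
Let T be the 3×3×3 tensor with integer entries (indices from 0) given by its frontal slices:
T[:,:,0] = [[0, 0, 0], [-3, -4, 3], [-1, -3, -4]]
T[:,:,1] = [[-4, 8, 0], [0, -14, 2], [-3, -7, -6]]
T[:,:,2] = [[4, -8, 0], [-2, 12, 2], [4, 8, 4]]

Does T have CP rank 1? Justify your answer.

No

The mode-3 unfolding of T (rows indexed by k, columns by (i,j) = (0,0), (0,1), (0,2), (1,0), (1,1), (1,2), (2,0), (2,1), (2,2)) is [[0, 0, 0, -3, -4, 3, -1, -3, -4], [-4, 8, 0, 0, -14, 2, -3, -7, -6], [4, -8, 0, -2, 12, 2, 4, 8, 4]].
There the 3×3 minor on rows k ∈ {0, 1, 2}, columns (i,j) ∈ {(0,0), (1,0), (1,1)} is det [[0, -3, -4], [-4, 0, -14], [4, -2, 12]] = -8 ≠ 0, so this unfolding has rank ≥ 3; CP rank is at least every unfolding rank, so rank(T) ≥ 3.
In particular rank(T) ≥ 3 > 1, so T is not rank-1.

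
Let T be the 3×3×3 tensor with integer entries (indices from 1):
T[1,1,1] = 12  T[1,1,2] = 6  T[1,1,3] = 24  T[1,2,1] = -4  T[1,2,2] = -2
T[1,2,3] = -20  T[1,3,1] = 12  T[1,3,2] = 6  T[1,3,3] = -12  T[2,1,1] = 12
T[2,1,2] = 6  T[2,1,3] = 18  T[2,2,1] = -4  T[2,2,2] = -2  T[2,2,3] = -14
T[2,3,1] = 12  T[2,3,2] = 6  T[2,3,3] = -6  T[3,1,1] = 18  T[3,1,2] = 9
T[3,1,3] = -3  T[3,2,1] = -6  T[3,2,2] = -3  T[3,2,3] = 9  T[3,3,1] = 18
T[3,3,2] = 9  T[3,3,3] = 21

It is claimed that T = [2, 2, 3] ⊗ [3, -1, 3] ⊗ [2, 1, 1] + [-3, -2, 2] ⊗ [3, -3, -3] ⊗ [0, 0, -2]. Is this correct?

Yes

Reconstruct entrywise from the claimed factors. For example, T[3,3,3] = 21 and Σₗ aₗ[3]bₗ[3]cₗ[3] = (3)·(3)·(1) + (2)·(-3)·(-2) = 21; checking all 27 entries, every one matches. The claim holds.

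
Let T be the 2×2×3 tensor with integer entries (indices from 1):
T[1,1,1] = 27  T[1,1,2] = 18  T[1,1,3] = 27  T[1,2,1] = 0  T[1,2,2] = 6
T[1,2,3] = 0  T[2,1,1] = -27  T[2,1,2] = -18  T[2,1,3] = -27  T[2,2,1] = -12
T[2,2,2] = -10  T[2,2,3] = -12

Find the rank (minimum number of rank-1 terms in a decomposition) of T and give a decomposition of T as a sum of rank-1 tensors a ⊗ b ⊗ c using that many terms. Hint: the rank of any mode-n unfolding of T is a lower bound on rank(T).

rank(T) = 2

Lower bound: the mode-2 unfolding of T (rows indexed by j, columns by (i,k) = (1,1), (1,2), (1,3), (2,1), (2,2), (2,3)) is [[27, 18, 27, -27, -18, -27], [0, 6, 0, -12, -10, -12]].
There the 2×2 minor on rows j ∈ {1, 2}, columns (i,k) ∈ {(1,1), (1,2)} is det [[27, 18], [0, 6]] = 162 ≠ 0, so this unfolding has rank ≥ 2; CP rank is at least every unfolding rank, so rank(T) ≥ 2. (This is only a lower bound: in general the CP rank may exceed every unfolding rank, so we still need to exhibit 2 rank-1 terms summing to T.)
Upper bound — finding two terms. Write S_k = T[:,:,k] for the frontal slices: S₁ = [[27, 0], [-27, -12]], S₂ = [[18, 6], [-18, -10]], S₃ = [[27, 0], [-27, -12]].
If T = a₁ ⊗ b₁ ⊗ c₁ + a₂ ⊗ b₂ ⊗ c₂ then each S_k = c₁[k]·a₁b₁ᵀ + c₂[k]·a₂b₂ᵀ. S₁ and S₂ are linearly independent, so a₁b₁ᵀ and a₂b₂ᵀ must span the same plane of matrices: they are the rank-1 matrices of the form x·S₁ + y·S₂.
det(x·S₁ + y·S₂) is −324·x² − 324·xy − 72·y² = (-36)·(3·x + 2·y)(3·x + y), vanishing at (x:y) = (2:-3) and (1:-3).
M₁ = 2·S₁ − 3·S₂ = [[0, -18], [0, 6]] = (-6)·(3, -1)(0, 1)ᵀ and M₂ = S₁ − 3·S₂ = [[-27, -18], [27, 18]] = (-9)·(1, -1)(3, 2)ᵀ, so take a₁ = (3, -1), b₁ = (0, 1), a₂ = (1, -1), b₂ = (3, 2).
Each slice is an integer combination of E₁ = a₁b₁ᵀ and E₂ = a₂b₂ᵀ: S₁ = −6·E₁ + 9·E₂, S₂ = −2·E₁ + 6·E₂, S₃ = −6·E₁ + 9·E₂; reading off coefficients, c₁ = (-6, -2, -6) and c₂ = (9, 6, 9).
Hence T = (3, -1) ⊗ (0, 1) ⊗ (-6, -2, -6) + (1, -1) ⊗ (3, 2) ⊗ (9, 6, 9), so rank(T) ≤ 2.
These bounds meet, so rank(T) = 2.
Check entry T[2,2,3] = -12: (-1)·(1)·(-6) + (-1)·(2)·(9) = -12.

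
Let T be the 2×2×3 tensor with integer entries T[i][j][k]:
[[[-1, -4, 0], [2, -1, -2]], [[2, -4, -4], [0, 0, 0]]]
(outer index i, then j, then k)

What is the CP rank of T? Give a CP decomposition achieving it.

rank(T) = 3

Lower bound: the mode-3 unfolding of T (rows indexed by k, columns by (i,j) = (0,0), (0,1), (1,0), (1,1)) is [[-1, 2, 2, 0], [-4, -1, -4, 0], [0, -2, -4, 0]].
There the 3×3 minor on rows k ∈ {0, 1, 2}, columns (i,j) ∈ {(0,0), (0,1), (1,0)} is det [[-1, 2, 2], [-4, -1, -4], [0, -2, -4]] = -12 ≠ 0, so this unfolding has rank ≥ 3; CP rank is at least every unfolding rank, so rank(T) ≥ 3. (This is only a lower bound: in general the CP rank may exceed every unfolding rank, so we still need to exhibit 3 rank-1 terms summing to T.)
Upper bound: T is a sum of 3 rank-1 terms, T = [1, 0] (x) [1, 0] (x) [1, -2, 0] + [1, 0] (x) [2, -1] (x) [-2, 1, 2] + [1, 1] (x) [1, 0] (x) [2, -4, -4] (written with every a and b primitive with positive leading entry and the scale carried by c; CP decompositions are not unique, and this one is verified by expanding entrywise), so rank(T) ≤ 3.
These bounds meet, so rank(T) = 3.
Check entry T[0,0,1] = -4: (1)·(1)·(-2) + (1)·(2)·(1) + (1)·(1)·(-4) = -4.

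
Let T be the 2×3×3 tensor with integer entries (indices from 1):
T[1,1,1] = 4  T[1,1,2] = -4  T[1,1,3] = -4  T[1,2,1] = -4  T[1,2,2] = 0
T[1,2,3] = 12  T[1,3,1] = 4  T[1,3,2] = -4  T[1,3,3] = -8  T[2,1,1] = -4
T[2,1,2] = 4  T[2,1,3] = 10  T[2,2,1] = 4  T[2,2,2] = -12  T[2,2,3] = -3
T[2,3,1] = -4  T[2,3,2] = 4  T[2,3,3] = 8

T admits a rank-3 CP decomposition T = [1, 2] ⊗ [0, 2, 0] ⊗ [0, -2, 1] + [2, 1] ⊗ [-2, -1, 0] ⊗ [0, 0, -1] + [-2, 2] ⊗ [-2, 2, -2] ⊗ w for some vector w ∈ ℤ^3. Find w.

w = [1, -1, -2]

Subtract the known terms from T to get the rank-1 residual R = [-2, 2] ⊗ [-2, 2, -2] ⊗ w, so R[i,j,k] = a[i]·b[j]·w[k]. Pick indices with nonzero a[1]·b[1] = (-2)·(-2) = 4. Only the fibre through (1,1,·) is needed: R[1,1,:] = T[1,1,:] − Σₗ aₗ[1]bₗ[1]cₗ = [4, -4, -4] − (1)·(0)·[0, -2, 1] − (2)·(-2)·[0, 0, -1] = [4, -4, -8]. Then w[k] = R[1,1,k] / 4 for each k, giving w = [4, -4, -8] / 4 = [1, -1, -2].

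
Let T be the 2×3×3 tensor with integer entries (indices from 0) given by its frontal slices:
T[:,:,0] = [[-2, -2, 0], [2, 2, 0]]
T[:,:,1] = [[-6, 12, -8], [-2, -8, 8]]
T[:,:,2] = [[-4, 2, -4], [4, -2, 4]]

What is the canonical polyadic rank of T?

Lower bound: the mode-3 unfolding of T (rows indexed by k, columns by (i,j) = (0,0), (0,1), (0,2), (1,0), (1,1), (1,2)) is [[-2, -2, 0, 2, 2, 0], [-6, 12, -8, -2, -8, 8], [-4, 2, -4, 4, -2, 4]].
There the 3×3 minor on rows k ∈ {0, 1, 2}, columns (i,j) ∈ {(0,0), (0,1), (0,2)} is det [[-2, -2, 0], [-6, 12, -8], [-4, 2, -4]] = 48 ≠ 0, so this unfolding has rank ≥ 3; CP rank is at least every unfolding rank, so rank(T) ≥ 3. (Flattening ranks never certify an upper bound on CP rank; for that we must actually write T with 3 rank-1 terms.)
Upper bound: T is a sum of 3 rank-1 terms, T = (1, -1) ∘ (1, -2, 2) ∘ (0, -4, -2) + (1, -1) ∘ (1, 1, 0) ∘ (-2, 2, -2) + (1, 1) ∘ (2, -1, 0) ∘ (0, -2, 0) (written with every a and b primitive with positive leading entry and the scale carried by c; CP decompositions are not unique, and this one is verified by expanding entrywise), so rank(T) ≤ 3.
These bounds meet, so rank(T) = 3.

3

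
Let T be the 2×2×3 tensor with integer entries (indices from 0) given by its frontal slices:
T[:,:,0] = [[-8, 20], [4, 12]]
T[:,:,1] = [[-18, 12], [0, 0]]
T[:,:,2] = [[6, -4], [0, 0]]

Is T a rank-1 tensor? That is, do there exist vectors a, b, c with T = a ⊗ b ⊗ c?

No

The mode-3 unfolding of T (rows indexed by k, columns by (i,j) = (0,0), (0,1), (1,0), (1,1)) is [[-8, 20, 4, 12], [-18, 12, 0, 0], [6, -4, 0, 0]].
There the 2×2 minor on rows k ∈ {0, 1}, columns (i,j) ∈ {(0,0), (0,1)} is det [[-8, 20], [-18, 12]] = 264 ≠ 0, so this unfolding has rank ≥ 2; CP rank is at least every unfolding rank, so rank(T) ≥ 2.
In particular rank(T) ≥ 2 > 1, so T is not rank-1.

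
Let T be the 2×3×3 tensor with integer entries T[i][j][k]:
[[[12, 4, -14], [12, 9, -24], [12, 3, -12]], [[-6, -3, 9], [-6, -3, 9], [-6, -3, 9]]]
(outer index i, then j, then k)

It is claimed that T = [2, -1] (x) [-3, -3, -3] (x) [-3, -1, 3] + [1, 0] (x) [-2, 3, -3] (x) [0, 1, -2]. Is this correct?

No

Reconstruct entry (0,0,0) from the claimed factors: Σₗ aₗ[0]bₗ[0]cₗ[0] = (2)·(-3)·(-3) + (1)·(-2)·(0) = 18, but T[0,0,0] = 12. The claim is false.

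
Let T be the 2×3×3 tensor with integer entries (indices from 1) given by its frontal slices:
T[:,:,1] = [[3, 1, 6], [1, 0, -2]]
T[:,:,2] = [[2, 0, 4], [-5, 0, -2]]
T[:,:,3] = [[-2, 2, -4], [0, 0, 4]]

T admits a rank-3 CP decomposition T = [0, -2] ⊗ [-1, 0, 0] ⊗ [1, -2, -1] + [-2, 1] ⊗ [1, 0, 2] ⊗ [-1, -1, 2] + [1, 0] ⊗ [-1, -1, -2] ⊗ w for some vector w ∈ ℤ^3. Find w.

w = [-1, 0, -2]

Subtract the known terms from T to get the rank-1 residual R = [1, 0] ⊗ [-1, -1, -2] ⊗ w, so R[i,j,k] = a[i]·b[j]·w[k]. Pick indices with nonzero a[1]·b[1] = (1)·(-1) = -1. Only the fibre through (1,1,·) is needed: R[1,1,:] = T[1,1,:] − Σₗ aₗ[1]bₗ[1]cₗ = [3, 2, -2] − (0)·(-1)·[1, -2, -1] − (-2)·(1)·[-1, -1, 2] = [1, 0, 2]. Then w[k] = R[1,1,k] / -1 for each k, giving w = [1, 0, 2] / -1 = [-1, 0, -2].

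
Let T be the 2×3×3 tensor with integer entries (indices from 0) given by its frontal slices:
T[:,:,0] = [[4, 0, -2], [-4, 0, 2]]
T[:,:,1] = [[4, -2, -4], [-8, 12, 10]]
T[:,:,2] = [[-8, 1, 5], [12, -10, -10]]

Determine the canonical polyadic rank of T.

Lower bound: the mode-3 unfolding of T (rows indexed by k, columns by (i,j) = (0,0), (0,1), (0,2), (1,0), (1,1), (1,2)) is [[4, 0, -2, -4, 0, 2], [4, -2, -4, -8, 12, 10], [-8, 1, 5, 12, -10, -10]].
There the 3×3 minor on rows k ∈ {0, 1, 2}, columns (i,j) ∈ {(0,0), (0,1), (1,0)} is det [[4, 0, -4], [4, -2, -8], [-8, 1, 12]] = -16 ≠ 0, so this unfolding has rank ≥ 3; CP rank is at least every unfolding rank, so rank(T) ≥ 3. (Flattening ranks never certify an upper bound on CP rank; for that we must actually write T with 3 rank-1 terms.)
Upper bound: T is a sum of 3 rank-1 terms, T = [0, 1] ⊗ [1, -2, -1] ⊗ [0, -4, 4] + [1, -2] ⊗ [0, 1, 1] ⊗ [0, -2, 1] + [1, -1] ⊗ [2, 0, -1] ⊗ [2, 2, -4] (written with every a and b primitive with positive leading entry and the scale carried by c; CP decompositions are not unique, and this one is verified by expanding entrywise), so rank(T) ≤ 3.
These bounds meet, so rank(T) = 3.
Check entry T[1,0,1] = -8: (1)·(1)·(-4) + (-2)·(0)·(-2) + (-1)·(2)·(2) = -8.

3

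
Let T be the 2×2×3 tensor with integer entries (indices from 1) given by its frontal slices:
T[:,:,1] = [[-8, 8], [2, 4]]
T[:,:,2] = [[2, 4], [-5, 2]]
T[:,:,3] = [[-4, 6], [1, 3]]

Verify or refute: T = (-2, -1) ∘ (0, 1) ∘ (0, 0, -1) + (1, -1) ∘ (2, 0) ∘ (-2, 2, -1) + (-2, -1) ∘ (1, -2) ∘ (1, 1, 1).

No

Reconstruct entry (1,1,1) from the claimed factors: Σₗ aₗ[1]bₗ[1]cₗ[1] = (-2)·(0)·(0) + (1)·(2)·(-2) + (-2)·(1)·(1) = -6, but T[1,1,1] = -8. The claim is false.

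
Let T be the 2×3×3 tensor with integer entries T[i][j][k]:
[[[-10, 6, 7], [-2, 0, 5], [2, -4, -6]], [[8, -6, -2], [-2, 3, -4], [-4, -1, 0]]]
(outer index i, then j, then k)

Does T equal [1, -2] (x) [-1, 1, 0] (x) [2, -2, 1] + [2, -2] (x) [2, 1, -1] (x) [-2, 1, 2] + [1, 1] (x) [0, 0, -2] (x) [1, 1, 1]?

No

Reconstruct entry (1,0,0) from the claimed factors: Σₗ aₗ[1]bₗ[0]cₗ[0] = (-2)·(-1)·(2) + (-2)·(2)·(-2) + (1)·(0)·(1) = 12, but T[1,0,0] = 8. The claim is false.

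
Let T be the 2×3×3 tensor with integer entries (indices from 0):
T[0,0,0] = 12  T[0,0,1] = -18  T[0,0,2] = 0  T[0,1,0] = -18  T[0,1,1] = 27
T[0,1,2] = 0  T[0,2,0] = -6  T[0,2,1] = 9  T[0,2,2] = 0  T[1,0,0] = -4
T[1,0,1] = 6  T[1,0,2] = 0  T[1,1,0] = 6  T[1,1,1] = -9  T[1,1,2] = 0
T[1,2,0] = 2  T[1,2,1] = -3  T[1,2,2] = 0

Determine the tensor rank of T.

Lower bound: T ≠ 0 (e.g. T[0,0,0] = 12), so rank(T) ≥ 1.
Upper bound: the mode-1 fibre T[:,0,0] = [12, -4] gives a = (3, -1) (primitive direction); the mode-2 fibre T[0,:,0] = [12, -18, -6] gives b = (2, -3, -1); then c[k] = T[0,0,k] / (a[0]·b[0]) = [12, -18, 0] / 6 = (2, -3, 0).
Expanding (3, -1) ⊗ (2, -3, -1) ⊗ (2, -3, 0) reproduces all 18 entries of T, so T = (3, -1) ⊗ (2, -3, -1) ⊗ (2, -3, 0) and rank(T) ≤ 1.
These bounds meet, so rank(T) = 1.

1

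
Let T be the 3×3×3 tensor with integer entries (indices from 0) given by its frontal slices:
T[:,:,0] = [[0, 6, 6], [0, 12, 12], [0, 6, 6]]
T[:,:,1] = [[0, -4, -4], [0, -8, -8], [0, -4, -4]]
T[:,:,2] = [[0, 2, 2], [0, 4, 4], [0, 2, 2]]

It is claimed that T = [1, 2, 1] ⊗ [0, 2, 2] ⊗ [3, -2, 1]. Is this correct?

Yes

Reconstruct entrywise from the claimed factors. For example, T[1,0,0] = 0 and Σₗ aₗ[1]bₗ[0]cₗ[0] = (2)·(0)·(3) = 0; checking all 27 entries, every one matches. The claim holds.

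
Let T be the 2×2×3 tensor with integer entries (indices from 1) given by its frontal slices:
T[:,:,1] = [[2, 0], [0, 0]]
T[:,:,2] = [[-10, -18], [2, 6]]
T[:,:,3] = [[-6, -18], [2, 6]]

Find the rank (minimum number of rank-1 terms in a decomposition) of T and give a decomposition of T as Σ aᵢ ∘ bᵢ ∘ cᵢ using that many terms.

rank(T) = 2

Lower bound: in the mode-3 unfolding of T (rows indexed by k, columns by (i,j)) the 2×2 minor on rows k ∈ {1, 2}, columns (i,j) ∈ {(1,1), (1,2)} is det [[2, 0], [-10, -18]] = -36 ≠ 0, so that unfolding has rank ≥ 2 and hence rank(T) ≥ 2 (CP rank is at least every unfolding rank, though it can be larger).
Upper bound: with S_k = T[:,:,k], the two rank-1 terms a₁b₁ᵀ, a₂b₂ᵀ are the rank-1 members of the pencil x·S₁ + y·S₂.
det(x·S₁ + y·S₂) is 12·xy − 24·y² = 12·(x − 2·y)(y), vanishing at (x:y) = (2:1) and (1:0).
M₁ = 2·S₁ + S₂ = [[-6, -18], [2, 6]] = (-2)·[3, -1][1, 3]ᵀ and M₂ = S₁ = [[2, 0], [0, 0]] = 2·[1, 0][1, 0]ᵀ, so take a₁ = [3, -1], b₁ = [1, 3], a₂ = [1, 0], b₂ = [1, 0].
Each slice is an integer combination of E₁ = a₁b₁ᵀ and E₂ = a₂b₂ᵀ: S₁ = 2·E₂, S₂ = −2·E₁ − 4·E₂, S₃ = −2·E₁; reading off coefficients, c₁ = [0, -2, -2] and c₂ = [2, -4, 0].
Hence T = [3, -1] ∘ [1, 3] ∘ [0, -2, -2] + [1, 0] ∘ [1, 0] ∘ [2, -4, 0], so rank(T) ≤ 2.
These bounds meet, so rank(T) = 2.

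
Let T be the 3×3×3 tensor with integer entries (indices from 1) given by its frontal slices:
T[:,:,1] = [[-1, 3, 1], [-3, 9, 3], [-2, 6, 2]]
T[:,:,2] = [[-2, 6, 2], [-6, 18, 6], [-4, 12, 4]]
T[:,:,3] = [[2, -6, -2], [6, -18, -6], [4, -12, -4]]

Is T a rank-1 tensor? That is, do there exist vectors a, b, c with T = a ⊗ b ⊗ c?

Yes

If T = a ⊗ b ⊗ c then every fibre of T is a multiple of the corresponding factor, so read the factors off the fibres through the nonzero entry T[1,1,1] = -1.
The mode-1 fibre T[:,1,1] = [-1, -3, -2] gives a = (1, 3, 2) (primitive direction); the mode-2 fibre T[1,:,1] = [-1, 3, 1] gives b = (1, -3, -1); then c[k] = T[1,1,k] / (a[1]·b[1]) = [-1, -2, 2] / 1 = (-1, -2, 2).
Expanding (1, 3, 2) ⊗ (1, -3, -1) ⊗ (-1, -2, 2) reproduces all 27 entries of T, so T = (1, 3, 2) ⊗ (1, -3, -1) ⊗ (-1, -2, 2) and rank(T) ≤ 1.
Equivalently every frontal slice T[:,:,k] is c[k] times the rank-1 matrix (1, 3, 2) ⊗ (1, -3, -1). So T has rank 1 (it is nonzero).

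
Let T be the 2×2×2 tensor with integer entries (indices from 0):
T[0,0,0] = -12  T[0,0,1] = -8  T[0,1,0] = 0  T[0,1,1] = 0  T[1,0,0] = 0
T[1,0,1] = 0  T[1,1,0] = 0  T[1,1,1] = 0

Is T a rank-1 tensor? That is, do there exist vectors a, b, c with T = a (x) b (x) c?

If T = a (x) b (x) c then every fibre of T is a multiple of the corresponding factor, so read the factors off the fibres through the nonzero entry T[0,0,0] = -12.
The mode-1 fibre T[:,0,0] = [-12, 0] gives a = (1, 0) (primitive direction); the mode-2 fibre T[0,:,0] = [-12, 0] gives b = (1, 0); then c[k] = T[0,0,k] / (a[0]·b[0]) = [-12, -8] / 1 = (-12, -8).
Expanding (1, 0) (x) (1, 0) (x) (-12, -8) reproduces all 8 entries of T, so T = (1, 0) (x) (1, 0) (x) (-12, -8) and rank(T) ≤ 1.
Equivalently every frontal slice T[:,:,k] is c[k] times the rank-1 matrix (1, 0) (x) (1, 0). So T has rank 1 (it is nonzero).

Yes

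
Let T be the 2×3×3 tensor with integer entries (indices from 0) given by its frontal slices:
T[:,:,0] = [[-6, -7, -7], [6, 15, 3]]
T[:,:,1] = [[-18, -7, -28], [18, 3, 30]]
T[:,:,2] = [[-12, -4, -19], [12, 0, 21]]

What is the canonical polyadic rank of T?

Lower bound: the mode-1 unfolding of T (rows indexed by i, columns by (j,k) = (0,0), (0,1), (0,2), (1,0), (1,1), (1,2), (2,0), (2,1), (2,2)) is [[-6, -18, -12, -7, -7, -4, -7, -28, -19], [6, 18, 12, 15, 3, 0, 3, 30, 21]].
There the 2×2 minor on rows i ∈ {0, 1}, columns (j,k) ∈ {(0,0), (1,0)} is det [[-6, -7], [6, 15]] = -48 ≠ 0, so this unfolding has rank ≥ 2; CP rank is at least every unfolding rank, so rank(T) ≥ 2. (Unfolding ranks only ever bound the CP rank from below — rank(T) can be strictly larger than all of them — so the matching upper bound has to come from an explicit 2-term decomposition.)
Upper bound — finding two terms. Write S_k = T[:,:,k] for the frontal slices: S₀ = [[-6, -7, -7], [6, 15, 3]], S₁ = [[-18, -7, -28], [18, 3, 30]], S₂ = [[-12, -4, -19], [12, 0, 21]].
If T = a₁ ⊗ b₁ ⊗ c₁ + a₂ ⊗ b₂ ⊗ c₂ then each S_k = c₁[k]·a₁b₁ᵀ + c₂[k]·a₂b₂ᵀ. S₀ and S₁ are linearly independent, so a₁b₁ᵀ and a₂b₂ᵀ must span the same plane of matrices: they are the rank-1 matrices of the form x·S₀ + y·S₁.
The 2×2 minor of x·S₀ + y·S₁ on rows {0,1}, columns {0,1} is −48·x² − 120·xy + 72·y² = (-24)·(x + 3·y)(2·x − y), vanishing at (x:y) = (3:-1) and (1:2).
M₁ = 3·S₀ − S₁ = [[0, -14, 7], [0, 42, -21]] = (-7)·[1, -3][0, 2, -1]ᵀ and M₂ = S₀ + 2·S₁ = [[-42, -21, -63], [42, 21, 63]] = (-21)·[1, -1][2, 1, 3]ᵀ, so take a₁ = [1, -3], b₁ = [0, 2, -1], a₂ = [1, -1], b₂ = [2, 1, 3].
Each slice is an integer combination of E₁ = a₁b₁ᵀ and E₂ = a₂b₂ᵀ: S₀ = −2·E₁ − 3·E₂, S₁ = E₁ − 9·E₂, S₂ = E₁ − 6·E₂; reading off coefficients, c₁ = [-2, 1, 1] and c₂ = [-3, -9, -6].
Hence T = [1, -3] ⊗ [0, 2, -1] ⊗ [-2, 1, 1] + [1, -1] ⊗ [2, 1, 3] ⊗ [-3, -9, -6], so rank(T) ≤ 2.
These bounds meet, so rank(T) = 2.

2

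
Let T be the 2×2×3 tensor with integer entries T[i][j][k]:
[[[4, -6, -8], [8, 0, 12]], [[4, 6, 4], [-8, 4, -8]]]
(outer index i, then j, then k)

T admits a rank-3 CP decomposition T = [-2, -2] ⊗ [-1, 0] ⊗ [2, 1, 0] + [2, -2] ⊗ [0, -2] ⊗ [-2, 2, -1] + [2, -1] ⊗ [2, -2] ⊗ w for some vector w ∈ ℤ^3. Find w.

w = [0, -2, -2]

Subtract the known terms from T to get the rank-1 residual R = [2, -1] ⊗ [2, -2] ⊗ w, so R[i,j,k] = a[i]·b[j]·w[k]. Pick indices with nonzero a[0]·b[0] = (2)·(2) = 4. Only the fibre through (0,0,·) is needed: R[0,0,:] = T[0,0,:] − Σₗ aₗ[0]bₗ[0]cₗ = [4, -6, -8] − (-2)·(-1)·[2, 1, 0] − (2)·(0)·[-2, 2, -1] = [0, -8, -8]. Then w[k] = R[0,0,k] / 4 for each k, giving w = [0, -8, -8] / 4 = [0, -2, -2].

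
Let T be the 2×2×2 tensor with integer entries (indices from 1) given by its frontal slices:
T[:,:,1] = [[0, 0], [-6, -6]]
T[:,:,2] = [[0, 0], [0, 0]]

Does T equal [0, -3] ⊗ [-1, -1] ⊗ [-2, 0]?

Reconstruct entrywise from the claimed factors. For example, T[1,2,1] = 0 and Σₗ aₗ[1]bₗ[2]cₗ[1] = (0)·(-1)·(-2) = 0; checking all 8 entries, every one matches. The claim holds.

Yes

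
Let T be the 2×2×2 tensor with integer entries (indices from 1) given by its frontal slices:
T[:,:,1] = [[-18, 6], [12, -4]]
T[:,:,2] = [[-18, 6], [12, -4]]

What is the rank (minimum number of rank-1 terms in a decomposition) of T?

Lower bound: T ≠ 0 (e.g. T[1,1,1] = -18), so rank(T) ≥ 1.
Upper bound: the mode-1 fibre T[:,1,1] = [-18, 12] gives a = [3, -2] (primitive direction); the mode-2 fibre T[1,:,1] = [-18, 6] gives b = [3, -1]; then c[k] = T[1,1,k] / (a[1]·b[1]) = [-18, -18] / 9 = [-2, -2].
Expanding [3, -2] ⊗ [3, -1] ⊗ [-2, -2] reproduces all 8 entries of T, so T = [3, -2] ⊗ [3, -1] ⊗ [-2, -2] and rank(T) ≤ 1.
These bounds meet, so rank(T) = 1.

1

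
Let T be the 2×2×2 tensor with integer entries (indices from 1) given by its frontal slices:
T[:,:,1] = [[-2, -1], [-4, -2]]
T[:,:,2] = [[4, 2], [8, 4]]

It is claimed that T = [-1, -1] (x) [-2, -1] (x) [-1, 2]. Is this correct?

Reconstruct entry (2,1,1) from the claimed factors: Σₗ aₗ[2]bₗ[1]cₗ[1] = (-1)·(-2)·(-1) = -2, but T[2,1,1] = -4. The claim is false.

No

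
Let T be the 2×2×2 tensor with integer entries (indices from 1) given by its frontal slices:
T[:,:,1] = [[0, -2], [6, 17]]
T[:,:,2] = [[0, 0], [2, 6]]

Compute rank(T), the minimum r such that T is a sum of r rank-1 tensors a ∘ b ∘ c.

Lower bound: the mode-2 unfolding of T (rows indexed by j, columns by (i,k) = (1,1), (1,2), (2,1), (2,2)) is [[0, 0, 6, 2], [-2, 0, 17, 6]].
There the 2×2 minor on rows j ∈ {1, 2}, columns (i,k) ∈ {(1,1), (2,1)} is det [[0, 6], [-2, 17]] = 12 ≠ 0, so this unfolding has rank ≥ 2; CP rank is at least every unfolding rank, so rank(T) ≥ 2. (Unfolding ranks only ever bound the CP rank from below — rank(T) can be strictly larger than all of them — so the matching upper bound has to come from an explicit 2-term decomposition.)
Upper bound — finding two terms. Write S_k = T[:,:,k] for the frontal slices: S₁ = [[0, -2], [6, 17]], S₂ = [[0, 0], [2, 6]].
If T = a₁ ∘ b₁ ∘ c₁ + a₂ ∘ b₂ ∘ c₂ then each S_k = c₁[k]·a₁b₁ᵀ + c₂[k]·a₂b₂ᵀ. S₁ and S₂ are linearly independent, so a₁b₁ᵀ and a₂b₂ᵀ must span the same plane of matrices: they are the rank-1 matrices of the form x·S₁ + y·S₂.
det(x·S₁ + y·S₂) is 12·x² + 4·xy = 4·(3·x + y)(x), vanishing at (x:y) = (1:-3) and (0:1).
M₁ = S₁ − 3·S₂ = [[0, -2], [0, -1]] = −(2, 1)(0, 1)ᵀ and M₂ = S₂ = [[0, 0], [2, 6]] = 2·(0, 1)(1, 3)ᵀ, so take a₁ = (2, 1), b₁ = (0, 1), a₂ = (0, 1), b₂ = (1, 3).
Each slice is an integer combination of E₁ = a₁b₁ᵀ and E₂ = a₂b₂ᵀ: S₁ = −E₁ + 6·E₂, S₂ = 2·E₂; reading off coefficients, c₁ = (-1, 0) and c₂ = (6, 2).
Hence T = (2, 1) ∘ (0, 1) ∘ (-1, 0) + (0, 1) ∘ (1, 3) ∘ (6, 2), so rank(T) ≤ 2.
These bounds meet, so rank(T) = 2.

2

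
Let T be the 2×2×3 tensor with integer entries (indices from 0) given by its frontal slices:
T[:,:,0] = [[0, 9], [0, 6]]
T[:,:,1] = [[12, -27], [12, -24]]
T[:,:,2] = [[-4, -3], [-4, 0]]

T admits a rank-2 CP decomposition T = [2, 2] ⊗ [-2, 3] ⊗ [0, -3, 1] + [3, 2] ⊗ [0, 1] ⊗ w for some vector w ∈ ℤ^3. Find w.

Subtract the known terms from T to get the rank-1 residual R = [3, 2] ⊗ [0, 1] ⊗ w, so R[i,j,k] = a[i]·b[j]·w[k]. Pick indices with nonzero a[0]·b[1] = (3)·(1) = 3. Only the fibre through (0,1,·) is needed: R[0,1,:] = T[0,1,:] − Σₗ aₗ[0]bₗ[1]cₗ = [9, -27, -3] − (2)·(3)·[0, -3, 1] = [9, -9, -9]. Then w[k] = R[0,1,k] / 3 for each k, giving w = [9, -9, -9] / 3 = [3, -3, -3].

w = [3, -3, -3]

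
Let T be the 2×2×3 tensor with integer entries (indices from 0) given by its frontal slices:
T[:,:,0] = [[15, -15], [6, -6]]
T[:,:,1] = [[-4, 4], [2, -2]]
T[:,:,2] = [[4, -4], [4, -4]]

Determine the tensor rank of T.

Lower bound: the mode-3 unfolding of T (rows indexed by k, columns by (i,j) = (0,0), (0,1), (1,0), (1,1)) is [[15, -15, 6, -6], [-4, 4, 2, -2], [4, -4, 4, -4]].
There the 2×2 minor on rows k ∈ {0, 1}, columns (i,j) ∈ {(0,0), (1,0)} is det [[15, 6], [-4, 2]] = 54 ≠ 0, so this unfolding has rank ≥ 2; CP rank is at least every unfolding rank, so rank(T) ≥ 2. (This is only a lower bound: in general the CP rank may exceed every unfolding rank, so we still need to exhibit 2 rank-1 terms summing to T.)
Upper bound — finding two terms. Every mode-2 slice of T is a multiple of one matrix: T[:,j,:] = b[j]·M with b = [1, -1] and M = [[15, -4, 4], [6, 2, 4]] (rows indexed by i, columns by k). So it suffices to write M as a sum of two rank-1 matrices.
Splitting M by its rows (i = 0, 1), M = [1, 0][15, -4, 4]ᵀ + [0, 1][6, 2, 4]ᵀ.
Hence T = [1, 0] ⊗ [1, -1] ⊗ [15, -4, 4] + [0, 1] ⊗ [1, -1] ⊗ [6, 2, 4], so rank(T) ≤ 2.
These bounds meet, so rank(T) = 2.
Check entry T[1,1,1] = -2: (0)·(-1)·(-4) + (1)·(-1)·(2) = -2.

2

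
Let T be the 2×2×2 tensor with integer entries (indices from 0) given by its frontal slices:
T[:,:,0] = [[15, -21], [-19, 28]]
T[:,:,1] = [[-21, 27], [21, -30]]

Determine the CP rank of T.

Lower bound: the mode-1 unfolding of T (rows indexed by i, columns by (j,k) = (0,0), (0,1), (1,0), (1,1)) is [[15, -21, -21, 27], [-19, 21, 28, -30]].
There the 2×2 minor on rows i ∈ {0, 1}, columns (j,k) ∈ {(0,0), (0,1)} is det [[15, -21], [-19, 21]] = -84 ≠ 0, so this unfolding has rank ≥ 2; CP rank is at least every unfolding rank, so rank(T) ≥ 2. (Unfolding ranks only ever bound the CP rank from below — rank(T) can be strictly larger than all of them — so the matching upper bound has to come from an explicit 2-term decomposition.)
Upper bound — finding two terms. Write S_k = T[:,:,k] for the frontal slices: S₀ = [[15, -21], [-19, 28]], S₁ = [[-21, 27], [21, -30]].
If T = a₁ ⊗ b₁ ⊗ c₁ + a₂ ⊗ b₂ ⊗ c₂ then each S_k = c₁[k]·a₁b₁ᵀ + c₂[k]·a₂b₂ᵀ. S₀ and S₁ are linearly independent, so a₁b₁ᵀ and a₂b₂ᵀ must span the same plane of matrices: they are the rank-1 matrices of the form x·S₀ + y·S₁.
det(x·S₀ + y·S₁) is 21·x² − 84·xy + 63·y² = 21·(x − 3·y)(x − y), vanishing at (x:y) = (3:1) and (1:1).
M₁ = 3·S₀ + S₁ = [[24, -36], [-36, 54]] = 6·[2, -3][2, -3]ᵀ and M₂ = S₀ + S₁ = [[-6, 6], [2, -2]] = (-2)·[3, -1][1, -1]ᵀ, so take a₁ = [2, -3], b₁ = [2, -3], a₂ = [3, -1], b₂ = [1, -1].
Each slice is an integer combination of E₁ = a₁b₁ᵀ and E₂ = a₂b₂ᵀ: S₀ = 3·E₁ + E₂, S₁ = −3·E₁ − 3·E₂; reading off coefficients, c₁ = [3, -3] and c₂ = [1, -3].
Hence T = [2, -3] ⊗ [2, -3] ⊗ [3, -3] + [3, -1] ⊗ [1, -1] ⊗ [1, -3], so rank(T) ≤ 2.
These bounds meet, so rank(T) = 2.

2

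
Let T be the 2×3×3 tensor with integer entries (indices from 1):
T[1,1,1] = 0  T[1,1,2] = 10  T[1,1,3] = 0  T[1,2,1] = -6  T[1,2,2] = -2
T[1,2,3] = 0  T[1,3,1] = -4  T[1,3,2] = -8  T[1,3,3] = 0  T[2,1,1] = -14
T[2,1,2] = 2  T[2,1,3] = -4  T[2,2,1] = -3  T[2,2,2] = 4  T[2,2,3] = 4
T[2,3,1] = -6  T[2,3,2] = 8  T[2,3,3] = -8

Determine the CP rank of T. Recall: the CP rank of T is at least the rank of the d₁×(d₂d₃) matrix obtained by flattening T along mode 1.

Lower bound: in the mode-2 unfolding of T (rows indexed by j, columns by (i,k)) the 3×3 minor on rows j ∈ {1, 2, 3}, columns (i,k) ∈ {(1,1), (1,2), (2,1)} is det [[0, 10, -14], [-6, -2, -3], [-4, -8, -6]] = -800 ≠ 0, so that unfolding has rank ≥ 3 and hence rank(T) ≥ 3 (CP rank is at least every unfolding rank, though it can be larger).
Upper bound: T is a sum of 3 rank-1 terms, T = [0, 1] ∘ [1, -1, 2] ∘ [-4, 2, -4] + [1, 2] ∘ [1, 1, 0] ∘ [-4, 2, 0] + [2, -1] ∘ [2, -1, -2] ∘ [1, 2, 0] (written with every a and b primitive with positive leading entry and the scale carried by c; CP decompositions are not unique, and this one is verified by expanding entrywise), so rank(T) ≤ 3.
These bounds meet, so rank(T) = 3.

3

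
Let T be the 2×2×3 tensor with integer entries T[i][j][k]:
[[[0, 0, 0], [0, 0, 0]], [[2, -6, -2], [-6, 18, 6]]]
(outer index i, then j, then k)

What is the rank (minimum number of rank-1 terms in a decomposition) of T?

Lower bound: T ≠ 0 (e.g. T[1,0,0] = 2), so rank(T) ≥ 1.
Upper bound: if T = a ⊗ b ⊗ c then every fibre of T is a multiple of the corresponding factor, so read the factors off the fibres through the nonzero entry T[1,0,0] = 2.
The mode-1 fibre T[:,0,0] = [0, 2] gives a = [0, 1] (primitive direction); the mode-2 fibre T[1,:,0] = [2, -6] gives b = [1, -3]; then c[k] = T[1,0,k] / (a[1]·b[0]) = [2, -6, -2] / 1 = [2, -6, -2].
Expanding [0, 1] ⊗ [1, -3] ⊗ [2, -6, -2] reproduces all 12 entries of T, so T = [0, 1] ⊗ [1, -3] ⊗ [2, -6, -2] and rank(T) ≤ 1.
These bounds meet, so rank(T) = 1.

1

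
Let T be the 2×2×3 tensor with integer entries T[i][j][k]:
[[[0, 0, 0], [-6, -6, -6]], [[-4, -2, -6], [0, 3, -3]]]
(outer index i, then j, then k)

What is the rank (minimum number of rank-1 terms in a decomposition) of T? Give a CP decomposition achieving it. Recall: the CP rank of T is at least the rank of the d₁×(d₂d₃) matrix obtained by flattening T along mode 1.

rank(T) = 2

Lower bound: in the mode-2 unfolding of T (rows indexed by j, columns by (i,k)) the 2×2 minor on rows j ∈ {0, 1}, columns (i,k) ∈ {(0,0), (1,0)} is det [[0, -4], [-6, 0]] = -24 ≠ 0, so that unfolding has rank ≥ 2 and hence rank(T) ≥ 2 (CP rank is at least every unfolding rank, though it can be larger).
Upper bound: with S_k = T[:,:,k], the two rank-1 terms a₁b₁ᵀ, a₂b₂ᵀ are the rank-1 members of the pencil x·S₀ + y·S₁.
det(x·S₀ + y·S₁) is −24·x² − 36·xy − 12·y² = (-12)·(x + y)(2·x + y), vanishing at (x:y) = (1:-1) and (1:-2).
M₁ = S₀ − S₁ = [[0, 0], [-2, -3]] = −[0, 1][2, 3]ᵀ and M₂ = S₀ − 2·S₁ = [[0, 6], [0, -6]] = 6·[1, -1][0, 1]ᵀ, so take a₁ = [0, 1], b₁ = [2, 3], a₂ = [1, -1], b₂ = [0, 1].
Each slice is an integer combination of E₁ = a₁b₁ᵀ and E₂ = a₂b₂ᵀ: S₀ = −2·E₁ − 6·E₂, S₁ = −E₁ − 6·E₂, S₂ = −3·E₁ − 6·E₂; reading off coefficients, c₁ = [-2, -1, -3] and c₂ = [-6, -6, -6].
Hence T = [0, 1] ⊗ [2, 3] ⊗ [-2, -1, -3] + [1, -1] ⊗ [0, 1] ⊗ [-6, -6, -6], so rank(T) ≤ 2.
These bounds meet, so rank(T) = 2.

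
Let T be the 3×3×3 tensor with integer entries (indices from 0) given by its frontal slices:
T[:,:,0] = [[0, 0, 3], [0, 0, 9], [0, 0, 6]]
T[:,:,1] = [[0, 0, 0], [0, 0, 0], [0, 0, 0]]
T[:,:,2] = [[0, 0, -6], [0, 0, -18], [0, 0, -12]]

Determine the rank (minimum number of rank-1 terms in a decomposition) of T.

Lower bound: T ≠ 0 (e.g. T[0,2,0] = 3), so rank(T) ≥ 1.
Upper bound: if T = a ⊗ b ⊗ c then every fibre of T is a multiple of the corresponding factor, so read the factors off the fibres through the nonzero entry T[0,2,0] = 3.
The mode-1 fibre T[:,2,0] = [3, 9, 6] gives a = [1, 3, 2] (primitive direction); the mode-2 fibre T[0,:,0] = [0, 0, 3] gives b = [0, 0, 1]; then c[k] = T[0,2,k] / (a[0]·b[2]) = [3, 0, -6] / 1 = [3, 0, -6].
Expanding [1, 3, 2] ⊗ [0, 0, 1] ⊗ [3, 0, -6] reproduces all 27 entries of T, so T = [1, 3, 2] ⊗ [0, 0, 1] ⊗ [3, 0, -6] and rank(T) ≤ 1.
These bounds meet, so rank(T) = 1.

1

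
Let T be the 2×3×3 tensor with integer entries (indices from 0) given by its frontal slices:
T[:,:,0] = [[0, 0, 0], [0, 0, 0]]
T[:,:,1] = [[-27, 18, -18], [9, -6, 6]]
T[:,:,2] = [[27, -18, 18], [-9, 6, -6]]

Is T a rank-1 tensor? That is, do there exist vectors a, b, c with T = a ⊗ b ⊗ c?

Yes

If T = a ⊗ b ⊗ c then every fibre of T is a multiple of the corresponding factor, so read the factors off the fibres through the nonzero entry T[0,0,1] = -27.
The mode-1 fibre T[:,0,1] = [-27, 9] gives a = [3, -1] (primitive direction); the mode-2 fibre T[0,:,1] = [-27, 18, -18] gives b = [3, -2, 2]; then c[k] = T[0,0,k] / (a[0]·b[0]) = [0, -27, 27] / 9 = [0, -3, 3].
Expanding [3, -1] ⊗ [3, -2, 2] ⊗ [0, -3, 3] reproduces all 18 entries of T, so T = [3, -1] ⊗ [3, -2, 2] ⊗ [0, -3, 3] and rank(T) ≤ 1.
Equivalently every frontal slice T[:,:,k] is c[k] times the rank-1 matrix [3, -1] ⊗ [3, -2, 2]. So T has rank 1 (it is nonzero).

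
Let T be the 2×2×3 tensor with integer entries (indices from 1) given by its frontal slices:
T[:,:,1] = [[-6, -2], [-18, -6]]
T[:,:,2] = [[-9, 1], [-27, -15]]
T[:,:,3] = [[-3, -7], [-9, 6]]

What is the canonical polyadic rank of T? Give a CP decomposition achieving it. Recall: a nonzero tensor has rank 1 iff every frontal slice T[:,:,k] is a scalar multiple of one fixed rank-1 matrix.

Lower bound: the mode-3 unfolding of T (rows indexed by k, columns by (i,j) = (1,1), (1,2), (2,1), (2,2)) is [[-6, -2, -18, -6], [-9, 1, -27, -15], [-3, -7, -9, 6]].
There the 2×2 minor on rows k ∈ {1, 2}, columns (i,j) ∈ {(1,1), (1,2)} is det [[-6, -2], [-9, 1]] = -24 ≠ 0, so this unfolding has rank ≥ 2; CP rank is at least every unfolding rank, so rank(T) ≥ 2. (Flattening ranks never certify an upper bound on CP rank; for that we must actually write T with 2 rank-1 terms.)
Upper bound — finding two terms. Write S_k = T[:,:,k] for the frontal slices: S₁ = [[-6, -2], [-18, -6]], S₂ = [[-9, 1], [-27, -15]], S₃ = [[-3, -7], [-9, 6]].
If T = a₁ ⊗ b₁ ⊗ c₁ + a₂ ⊗ b₂ ⊗ c₂ then each S_k = c₁[k]·a₁b₁ᵀ + c₂[k]·a₂b₂ᵀ. S₁ and S₂ are linearly independent, so a₁b₁ᵀ and a₂b₂ᵀ must span the same plane of matrices: they are the rank-1 matrices of the form x·S₁ + y·S₂.
det(x·S₁ + y·S₂) is 108·xy + 162·y² = 54·(2·x + 3·y)(y), vanishing at (x:y) = (3:-2) and (1:0).
M₁ = 3·S₁ − 2·S₂ = [[0, -8], [0, 12]] = (-4)·[2, -3][0, 1]ᵀ and M₂ = S₁ = [[-6, -2], [-18, -6]] = (-2)·[1, 3][3, 1]ᵀ, so take a₁ = [2, -3], b₁ = [0, 1], a₂ = [1, 3], b₂ = [3, 1].
Each slice is an integer combination of E₁ = a₁b₁ᵀ and E₂ = a₂b₂ᵀ: S₁ = −2·E₂, S₂ = 2·E₁ − 3·E₂, S₃ = −3·E₁ − E₂; reading off coefficients, c₁ = [0, 2, -3] and c₂ = [-2, -3, -1].
Hence T = [2, -3] ⊗ [0, 1] ⊗ [0, 2, -3] + [1, 3] ⊗ [3, 1] ⊗ [-2, -3, -1], so rank(T) ≤ 2.
These bounds meet, so rank(T) = 2.

rank(T) = 2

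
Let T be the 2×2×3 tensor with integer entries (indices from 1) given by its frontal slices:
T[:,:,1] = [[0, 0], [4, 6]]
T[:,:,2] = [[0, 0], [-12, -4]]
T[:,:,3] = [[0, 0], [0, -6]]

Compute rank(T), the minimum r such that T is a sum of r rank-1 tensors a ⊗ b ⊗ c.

Lower bound: the mode-3 unfolding of T (rows indexed by k, columns by (i,j) = (1,1), (1,2), (2,1), (2,2)) is [[0, 0, 4, 6], [0, 0, -12, -4], [0, 0, 0, -6]].
There the 2×2 minor on rows k ∈ {1, 2}, columns (i,j) ∈ {(2,1), (2,2)} is det [[4, 6], [-12, -4]] = 56 ≠ 0, so this unfolding has rank ≥ 2; CP rank is at least every unfolding rank, so rank(T) ≥ 2. (This is only a lower bound: in general the CP rank may exceed every unfolding rank, so we still need to exhibit 2 rank-1 terms summing to T.)
Upper bound — finding two terms. Every mode-1 slice of T is a multiple of one matrix: T[i,:,:] = a[i]·M with a = [0, 1] and M = [[4, -12, 0], [6, -4, -6]] (rows indexed by j, columns by k). So it suffices to write M as a sum of two rank-1 matrices.
Splitting M by its rows (j = 1, 2), M = [1, 0][4, -12, 0]ᵀ + [0, 1][6, -4, -6]ᵀ.
Hence T = [0, 1] ⊗ [1, 0] ⊗ [4, -12, 0] + [0, 1] ⊗ [0, 1] ⊗ [6, -4, -6], so rank(T) ≤ 2.
These bounds meet, so rank(T) = 2.
Check entry T[2,2,1] = 6: (1)·(0)·(4) + (1)·(1)·(6) = 6.

2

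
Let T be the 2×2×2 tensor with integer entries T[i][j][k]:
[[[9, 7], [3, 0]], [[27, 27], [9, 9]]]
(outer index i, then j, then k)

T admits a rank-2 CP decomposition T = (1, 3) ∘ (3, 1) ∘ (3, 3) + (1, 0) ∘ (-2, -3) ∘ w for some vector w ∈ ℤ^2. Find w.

w = (0, 1)

Subtract the known terms from T to get the rank-1 residual R = (1, 0) ∘ (-2, -3) ∘ w, so R[i,j,k] = a[i]·b[j]·w[k]. Pick indices with nonzero a[0]·b[0] = (1)·(-2) = -2. Only the fibre through (0,0,·) is needed: R[0,0,:] = T[0,0,:] − Σₗ aₗ[0]bₗ[0]cₗ = [9, 7] − (1)·(3)·(3, 3) = [0, -2]. Then w[k] = R[0,0,k] / -2 for each k, giving w = [0, -2] / -2 = (0, 1).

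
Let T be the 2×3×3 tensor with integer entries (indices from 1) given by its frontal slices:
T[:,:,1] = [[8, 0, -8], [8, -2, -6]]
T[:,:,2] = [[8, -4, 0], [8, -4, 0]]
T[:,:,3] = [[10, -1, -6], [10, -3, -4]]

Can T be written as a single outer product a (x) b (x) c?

The mode-3 unfolding of T (rows indexed by k, columns by (i,j) = (1,1), (1,2), (1,3), (2,1), (2,2), (2,3)) is [[8, 0, -8, 8, -2, -6], [8, -4, 0, 8, -4, 0], [10, -1, -6, 10, -3, -4]].
There the 3×3 minor on rows k ∈ {1, 2, 3}, columns (i,j) ∈ {(1,1), (1,2), (1,3)} is det [[8, 0, -8], [8, -4, 0], [10, -1, -6]] = -64 ≠ 0, so this unfolding has rank ≥ 3; CP rank is at least every unfolding rank, so rank(T) ≥ 3.
In particular rank(T) ≥ 3 > 1, so T is not rank-1.

No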